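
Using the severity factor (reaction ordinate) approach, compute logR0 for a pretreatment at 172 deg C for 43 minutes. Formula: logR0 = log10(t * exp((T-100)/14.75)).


logR0 = log10(t * exp((T - 100) / 14.75))
= log10(43 * exp((172 - 100) / 14.75))
= 3.7534

3.7534


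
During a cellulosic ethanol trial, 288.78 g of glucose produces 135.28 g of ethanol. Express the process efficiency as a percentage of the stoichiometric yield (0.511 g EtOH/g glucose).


Fermentation efficiency = (actual / (0.511 * glucose)) * 100
= (135.28 / (0.511 * 288.78)) * 100
= 91.6739%

91.6739%


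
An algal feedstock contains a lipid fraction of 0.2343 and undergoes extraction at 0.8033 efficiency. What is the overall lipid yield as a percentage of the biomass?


Y = lipid_content * extraction_eff * 100
= 0.2343 * 0.8033 * 100
= 18.8213%

18.8213%


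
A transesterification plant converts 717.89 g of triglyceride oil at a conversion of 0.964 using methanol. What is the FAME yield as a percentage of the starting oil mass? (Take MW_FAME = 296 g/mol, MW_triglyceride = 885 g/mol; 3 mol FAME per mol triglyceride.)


m_FAME = oil * conv * (3 * 296 / 885) = oil * conv * (888/885)
= 717.89 * 0.964 * 888 / 885
= 694.3919 g
Y = m_FAME / oil * 100 = conv * (888/885) * 100
= 0.964 * 888 / 885 * 100
= 96.73%

96.73%


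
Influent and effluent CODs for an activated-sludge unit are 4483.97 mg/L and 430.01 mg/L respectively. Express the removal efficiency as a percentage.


eta = (COD_in - COD_out) / COD_in * 100
= (4483.97 - 430.01) / 4483.97 * 100
= 90.4101%

90.4101%


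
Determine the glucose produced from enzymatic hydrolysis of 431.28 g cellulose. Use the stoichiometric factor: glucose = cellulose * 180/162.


glucose = cellulose * 180/162
= 431.28 * 180/162
= 479.2000 g

479.2000 g


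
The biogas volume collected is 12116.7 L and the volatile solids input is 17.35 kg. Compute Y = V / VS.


Y = V / VS
= 12116.7 / 17.35
= 698.3689 L/kg VS

698.3689 L/kg VS


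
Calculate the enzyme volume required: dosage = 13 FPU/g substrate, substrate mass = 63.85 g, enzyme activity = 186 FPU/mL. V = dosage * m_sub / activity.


V = dosage * m_sub / activity
V = 13 * 63.85 / 186
V = 4.4626 mL

4.4626 mL


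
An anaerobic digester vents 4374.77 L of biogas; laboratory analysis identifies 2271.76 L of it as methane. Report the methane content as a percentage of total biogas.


CH4% = V_CH4 / V_total * 100
= 2271.76 / 4374.77 * 100
= 51.9287%

51.9287%


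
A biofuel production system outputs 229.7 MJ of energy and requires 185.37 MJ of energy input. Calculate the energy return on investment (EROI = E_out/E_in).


EROI = E_out / E_in
= 229.7 / 185.37
= 1.2391

1.2391


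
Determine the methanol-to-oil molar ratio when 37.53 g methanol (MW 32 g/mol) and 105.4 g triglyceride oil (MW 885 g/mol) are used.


Molar ratio = n_MeOH / n_oil = (MeOH/32) / (oil/885) = (MeOH * 885) / (32 * oil)
= (37.53 * 885) / (32 * 105.4)
= 9.8476

9.8476


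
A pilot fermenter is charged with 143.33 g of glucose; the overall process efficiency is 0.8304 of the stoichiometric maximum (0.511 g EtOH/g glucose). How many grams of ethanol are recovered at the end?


Actual ethanol: m = 0.511 * 143.33 * 0.8304
m = 60.8198 g

60.8198 g


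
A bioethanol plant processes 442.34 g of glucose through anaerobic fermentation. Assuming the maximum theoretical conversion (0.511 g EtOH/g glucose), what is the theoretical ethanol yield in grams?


Theoretical ethanol yield: m_EtOH = 0.511 * m_glucose
m_EtOH = 0.511 * 442.34 = 226.0357 g

226.0357 g


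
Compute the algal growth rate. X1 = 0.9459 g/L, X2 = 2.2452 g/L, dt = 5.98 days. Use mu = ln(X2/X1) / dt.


mu = ln(X2/X1) / dt
= ln(2.2452/0.9459) / 5.98
= 0.1446 per day

0.1446 per day


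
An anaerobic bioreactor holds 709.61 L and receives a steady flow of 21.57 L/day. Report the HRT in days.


HRT = V / Q
= 709.61 / 21.57
= 32.8980 days

32.8980 days


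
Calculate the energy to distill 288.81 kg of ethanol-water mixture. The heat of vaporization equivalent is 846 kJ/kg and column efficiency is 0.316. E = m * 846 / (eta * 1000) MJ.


E = m * 846 / (eta * 1000)
= 288.81 * 846 / (0.316 * 1000)
= 773.2065 MJ

773.2065 MJ


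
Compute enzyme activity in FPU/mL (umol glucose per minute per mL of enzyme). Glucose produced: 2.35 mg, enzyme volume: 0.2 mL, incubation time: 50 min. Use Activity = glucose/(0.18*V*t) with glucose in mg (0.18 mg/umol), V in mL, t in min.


Activity = glucose_mg / (0.18 mg/umol * V_mL * t_min)
= 2.35 / (0.18 * 0.2 * 50)
= 1.3056 FPU/mL

1.3056 FPU/mL


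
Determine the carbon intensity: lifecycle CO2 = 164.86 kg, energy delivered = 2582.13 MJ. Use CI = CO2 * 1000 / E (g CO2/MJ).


CI = CO2 * 1000 / E
= 164.86 * 1000 / 2582.13
= 63.8465 g CO2/MJ

63.8465 g CO2/MJ


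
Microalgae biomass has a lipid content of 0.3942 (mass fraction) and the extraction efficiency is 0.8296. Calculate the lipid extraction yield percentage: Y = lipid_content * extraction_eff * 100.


Y = lipid_content * extraction_eff * 100
= 0.3942 * 0.8296 * 100
= 32.7028%

32.7028%


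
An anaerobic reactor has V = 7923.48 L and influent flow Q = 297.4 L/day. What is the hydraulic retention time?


HRT = V / Q
= 7923.48 / 297.4
= 26.6425 days

26.6425 days


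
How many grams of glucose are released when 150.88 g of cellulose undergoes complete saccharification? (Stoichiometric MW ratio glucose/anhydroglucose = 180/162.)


glucose = cellulose * 180/162
= 150.88 * 180/162
= 167.6444 g

167.6444 g


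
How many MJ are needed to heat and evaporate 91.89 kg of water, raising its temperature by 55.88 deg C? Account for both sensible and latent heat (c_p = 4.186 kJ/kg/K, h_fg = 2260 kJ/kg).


E = m_water * (4.186 * dT + 2260) / 1000
= 91.89 * (4.186 * 55.88 + 2260) / 1000
= 229.1657 MJ

229.1657 MJ


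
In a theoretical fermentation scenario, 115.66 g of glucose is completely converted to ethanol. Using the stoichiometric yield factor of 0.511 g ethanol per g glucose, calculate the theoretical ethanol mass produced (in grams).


Theoretical ethanol yield: m_EtOH = 0.511 * m_glucose
m_EtOH = 0.511 * 115.66 = 59.1023 g

59.1023 g


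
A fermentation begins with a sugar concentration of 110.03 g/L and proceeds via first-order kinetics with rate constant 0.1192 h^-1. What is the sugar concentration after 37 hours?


S = S0 * exp(-k * t)
S = 110.03 * exp(-0.1192 * 37)
S = 1.3369 g/L

1.3369 g/L


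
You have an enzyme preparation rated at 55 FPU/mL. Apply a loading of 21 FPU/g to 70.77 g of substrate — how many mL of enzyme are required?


V = dosage * m_sub / activity
V = 21 * 70.77 / 55
V = 27.0213 mL

27.0213 mL


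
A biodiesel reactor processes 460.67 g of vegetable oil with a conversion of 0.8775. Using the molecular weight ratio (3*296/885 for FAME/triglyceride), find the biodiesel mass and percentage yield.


m_FAME = oil * conv * (3 * 296 / 885) = oil * conv * (888/885)
= 460.67 * 0.8775 * 888 / 885
= 405.6082 g
Y = m_FAME / oil * 100 = conv * (888/885) * 100
= 0.8775 * 888 / 885 * 100
= 88.05%

405.6082 g FAME; Y = 88.05%


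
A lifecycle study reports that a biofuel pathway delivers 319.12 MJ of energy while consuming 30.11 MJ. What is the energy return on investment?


EROI = E_out / E_in
= 319.12 / 30.11
= 10.5985

10.5985


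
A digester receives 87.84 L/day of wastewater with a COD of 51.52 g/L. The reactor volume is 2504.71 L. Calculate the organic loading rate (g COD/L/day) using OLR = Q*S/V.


OLR = Q * S / V
= 87.84 * 51.52 / 2504.71
= 1.8068 g/L/day

1.8068 g/L/day


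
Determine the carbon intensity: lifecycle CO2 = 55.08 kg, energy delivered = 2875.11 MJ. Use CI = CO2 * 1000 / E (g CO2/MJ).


CI = CO2 * 1000 / E
= 55.08 * 1000 / 2875.11
= 19.1575 g CO2/MJ

19.1575 g CO2/MJ


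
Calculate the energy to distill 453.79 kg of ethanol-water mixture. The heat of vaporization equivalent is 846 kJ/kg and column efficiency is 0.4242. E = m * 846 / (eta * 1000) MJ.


E = m * 846 / (eta * 1000)
= 453.79 * 846 / (0.4242 * 1000)
= 905.0126 MJ

905.0126 MJ


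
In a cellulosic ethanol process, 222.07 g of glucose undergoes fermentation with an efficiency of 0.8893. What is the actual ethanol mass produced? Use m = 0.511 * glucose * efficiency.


Actual ethanol: m = 0.511 * 222.07 * 0.8893
m = 100.9158 g

100.9158 g


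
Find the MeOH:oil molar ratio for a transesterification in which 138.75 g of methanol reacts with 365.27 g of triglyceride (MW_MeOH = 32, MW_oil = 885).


Molar ratio = n_MeOH / n_oil = (MeOH/32) / (oil/885) = (MeOH * 885) / (32 * oil)
= (138.75 * 885) / (32 * 365.27)
= 10.5054

10.5054


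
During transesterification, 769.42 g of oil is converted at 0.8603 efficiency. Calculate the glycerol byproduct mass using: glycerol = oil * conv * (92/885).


glycerol = oil * conv * (92/885)
= 769.42 * 0.8603 * 92 / 885
= 68.8110 g

68.8110 g


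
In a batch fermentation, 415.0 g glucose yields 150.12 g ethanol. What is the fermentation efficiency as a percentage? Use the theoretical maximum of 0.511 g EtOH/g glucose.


Fermentation efficiency = (actual / (0.511 * glucose)) * 100
= (150.12 / (0.511 * 415.0)) * 100
= 70.7896%

70.7896%


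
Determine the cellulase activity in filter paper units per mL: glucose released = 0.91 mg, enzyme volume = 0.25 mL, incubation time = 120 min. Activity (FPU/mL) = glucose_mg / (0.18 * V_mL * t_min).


Activity = glucose_mg / (0.18 mg/umol * V_mL * t_min)
= 0.91 / (0.18 * 0.25 * 120)
= 0.1685 FPU/mL

0.1685 FPU/mL


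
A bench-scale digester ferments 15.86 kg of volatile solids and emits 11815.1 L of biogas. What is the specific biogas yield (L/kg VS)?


Y = V / VS
= 11815.1 / 15.86
= 744.9622 L/kg VS

744.9622 L/kg VS


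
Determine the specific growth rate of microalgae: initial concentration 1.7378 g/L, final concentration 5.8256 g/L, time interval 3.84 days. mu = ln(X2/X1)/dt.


mu = ln(X2/X1) / dt
= ln(5.8256/1.7378) / 3.84
= 0.3150 per day

0.3150 per day


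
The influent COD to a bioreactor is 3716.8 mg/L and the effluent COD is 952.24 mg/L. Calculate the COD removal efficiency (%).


eta = (COD_in - COD_out) / COD_in * 100
= (3716.8 - 952.24) / 3716.8 * 100
= 74.3801%

74.3801%


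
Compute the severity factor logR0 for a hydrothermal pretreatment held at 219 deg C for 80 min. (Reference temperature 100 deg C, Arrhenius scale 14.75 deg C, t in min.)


logR0 = log10(t * exp((T - 100) / 14.75))
= log10(80 * exp((219 - 100) / 14.75))
= 5.4069

5.4069


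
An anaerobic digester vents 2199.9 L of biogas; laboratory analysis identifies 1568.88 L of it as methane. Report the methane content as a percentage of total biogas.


CH4% = V_CH4 / V_total * 100
= 1568.88 / 2199.9 * 100
= 71.3160%

71.3160%


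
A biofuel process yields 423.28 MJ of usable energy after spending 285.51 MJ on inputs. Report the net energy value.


NEV = E_out - E_in
= 423.28 - 285.51
= 137.7700 MJ

137.7700 MJ


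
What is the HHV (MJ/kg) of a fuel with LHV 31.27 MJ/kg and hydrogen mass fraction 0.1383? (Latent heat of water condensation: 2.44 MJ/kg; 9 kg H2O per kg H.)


HHV = LHV + H_frac * 9 * 2.44
= 31.27 + 0.1383 * 9 * 2.44
= 34.3071 MJ/kg

34.3071 MJ/kg


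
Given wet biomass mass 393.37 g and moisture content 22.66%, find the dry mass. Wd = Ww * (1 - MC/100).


Wd = Ww * (1 - MC/100)
= 393.37 * (1 - 22.66/100)
= 304.2324 g

304.2324 g


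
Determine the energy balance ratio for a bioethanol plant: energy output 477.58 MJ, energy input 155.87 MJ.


EROI = E_out / E_in
= 477.58 / 155.87
= 3.0640

3.0640


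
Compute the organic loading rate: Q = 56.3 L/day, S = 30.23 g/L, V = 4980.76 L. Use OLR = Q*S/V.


OLR = Q * S / V
= 56.3 * 30.23 / 4980.76
= 0.3417 g/L/day

0.3417 g/L/day


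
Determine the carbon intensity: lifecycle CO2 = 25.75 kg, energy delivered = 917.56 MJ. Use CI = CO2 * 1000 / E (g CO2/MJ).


CI = CO2 * 1000 / E
= 25.75 * 1000 / 917.56
= 28.0636 g CO2/MJ

28.0636 g CO2/MJ


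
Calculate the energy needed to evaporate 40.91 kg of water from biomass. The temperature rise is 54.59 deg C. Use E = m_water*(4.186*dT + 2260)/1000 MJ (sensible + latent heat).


E = m_water * (4.186 * dT + 2260) / 1000
= 40.91 * (4.186 * 54.59 + 2260) / 1000
= 101.8051 MJ

101.8051 MJ


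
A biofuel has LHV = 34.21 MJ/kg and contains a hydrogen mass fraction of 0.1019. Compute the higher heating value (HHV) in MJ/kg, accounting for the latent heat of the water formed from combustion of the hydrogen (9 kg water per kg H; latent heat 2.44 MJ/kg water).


HHV = LHV + H_frac * 9 * 2.44
= 34.21 + 0.1019 * 9 * 2.44
= 36.4477 MJ/kg

36.4477 MJ/kg


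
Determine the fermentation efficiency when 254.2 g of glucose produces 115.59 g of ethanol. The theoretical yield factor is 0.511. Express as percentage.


Fermentation efficiency = (actual / (0.511 * glucose)) * 100
= (115.59 / (0.511 * 254.2)) * 100
= 88.9864%

88.9864%


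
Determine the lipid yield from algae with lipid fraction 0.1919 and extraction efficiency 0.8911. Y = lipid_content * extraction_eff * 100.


Y = lipid_content * extraction_eff * 100
= 0.1919 * 0.8911 * 100
= 17.1002%

17.1002%


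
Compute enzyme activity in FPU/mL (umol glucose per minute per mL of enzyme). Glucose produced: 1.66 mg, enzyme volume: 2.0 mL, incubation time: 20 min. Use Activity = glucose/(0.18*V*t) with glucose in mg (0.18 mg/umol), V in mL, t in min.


Activity = glucose_mg / (0.18 mg/umol * V_mL * t_min)
= 1.66 / (0.18 * 2.0 * 20)
= 0.2306 FPU/mL

0.2306 FPU/mL


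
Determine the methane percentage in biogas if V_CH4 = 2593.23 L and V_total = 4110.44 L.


CH4% = V_CH4 / V_total * 100
= 2593.23 / 4110.44 * 100
= 63.0889%

63.0889%


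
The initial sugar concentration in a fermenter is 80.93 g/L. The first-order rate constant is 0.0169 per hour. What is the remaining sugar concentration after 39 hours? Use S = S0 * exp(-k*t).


S = S0 * exp(-k * t)
S = 80.93 * exp(-0.0169 * 39)
S = 41.8664 g/L

41.8664 g/L


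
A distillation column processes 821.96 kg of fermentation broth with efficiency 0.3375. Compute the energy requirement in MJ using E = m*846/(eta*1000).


E = m * 846 / (eta * 1000)
= 821.96 * 846 / (0.3375 * 1000)
= 2060.3797 MJ

2060.3797 MJ


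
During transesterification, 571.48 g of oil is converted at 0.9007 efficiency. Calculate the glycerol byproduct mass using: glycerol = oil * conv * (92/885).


glycerol = oil * conv * (92/885)
= 571.48 * 0.9007 * 92 / 885
= 53.5089 g

53.5089 g


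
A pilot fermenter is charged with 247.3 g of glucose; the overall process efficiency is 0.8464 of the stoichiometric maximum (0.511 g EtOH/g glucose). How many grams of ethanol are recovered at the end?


Actual ethanol: m = 0.511 * 247.3 * 0.8464
m = 106.9598 g

106.9598 g


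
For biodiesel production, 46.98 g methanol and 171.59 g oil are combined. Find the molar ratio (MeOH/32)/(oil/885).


Molar ratio = n_MeOH / n_oil = (MeOH/32) / (oil/885) = (MeOH * 885) / (32 * oil)
= (46.98 * 885) / (32 * 171.59)
= 7.5721

7.5721


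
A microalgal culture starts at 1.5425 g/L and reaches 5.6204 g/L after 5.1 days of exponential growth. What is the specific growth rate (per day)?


mu = ln(X2/X1) / dt
= ln(5.6204/1.5425) / 5.1
= 0.2535 per day

0.2535 per day


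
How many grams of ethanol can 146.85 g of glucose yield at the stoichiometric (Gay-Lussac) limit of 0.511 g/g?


Theoretical ethanol yield: m_EtOH = 0.511 * m_glucose
m_EtOH = 0.511 * 146.85 = 75.0404 g

75.0404 g


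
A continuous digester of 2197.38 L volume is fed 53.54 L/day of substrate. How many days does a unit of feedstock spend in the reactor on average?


HRT = V / Q
= 2197.38 / 53.54
= 41.0418 days

41.0418 days


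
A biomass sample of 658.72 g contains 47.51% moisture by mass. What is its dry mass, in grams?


Wd = Ww * (1 - MC/100)
= 658.72 * (1 - 47.51/100)
= 345.7621 g

345.7621 g


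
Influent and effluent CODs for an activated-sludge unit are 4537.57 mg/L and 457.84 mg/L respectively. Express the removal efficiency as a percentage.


eta = (COD_in - COD_out) / COD_in * 100
= (4537.57 - 457.84) / 4537.57 * 100
= 89.9100%

89.9100%


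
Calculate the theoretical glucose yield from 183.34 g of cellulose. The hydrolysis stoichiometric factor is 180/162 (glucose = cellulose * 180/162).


glucose = cellulose * 180/162
= 183.34 * 180/162
= 203.7111 g

203.7111 g


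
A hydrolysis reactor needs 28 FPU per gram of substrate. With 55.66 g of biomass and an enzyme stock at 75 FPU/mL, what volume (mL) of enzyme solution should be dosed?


V = dosage * m_sub / activity
V = 28 * 55.66 / 75
V = 20.7797 mL

20.7797 mL


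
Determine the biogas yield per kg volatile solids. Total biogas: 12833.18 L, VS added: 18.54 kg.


Y = V / VS
= 12833.18 / 18.54
= 692.1888 L/kg VS

692.1888 L/kg VS


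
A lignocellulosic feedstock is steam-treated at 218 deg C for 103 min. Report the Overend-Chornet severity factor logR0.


logR0 = log10(t * exp((T - 100) / 14.75))
= log10(103 * exp((218 - 100) / 14.75))
= 5.4872

5.4872


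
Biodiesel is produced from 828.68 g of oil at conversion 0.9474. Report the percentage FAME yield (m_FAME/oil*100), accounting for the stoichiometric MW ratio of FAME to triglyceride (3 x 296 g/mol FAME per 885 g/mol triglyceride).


m_FAME = oil * conv * (3 * 296 / 885) = oil * conv * (888/885)
= 828.68 * 0.9474 * 888 / 885
= 787.7528 g
Y = m_FAME / oil * 100 = conv * (888/885) * 100
= 0.9474 * 888 / 885 * 100
= 95.06%

95.06%


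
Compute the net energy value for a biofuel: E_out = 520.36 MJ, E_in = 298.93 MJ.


NEV = E_out - E_in
= 520.36 - 298.93
= 221.4300 MJ

221.4300 MJ


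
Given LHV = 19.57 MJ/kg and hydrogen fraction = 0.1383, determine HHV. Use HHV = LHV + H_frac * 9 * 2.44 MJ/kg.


HHV = LHV + H_frac * 9 * 2.44
= 19.57 + 0.1383 * 9 * 2.44
= 22.6071 MJ/kg

22.6071 MJ/kg


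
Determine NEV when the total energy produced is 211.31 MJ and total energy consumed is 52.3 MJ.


NEV = E_out - E_in
= 211.31 - 52.3
= 159.0100 MJ

159.0100 MJ


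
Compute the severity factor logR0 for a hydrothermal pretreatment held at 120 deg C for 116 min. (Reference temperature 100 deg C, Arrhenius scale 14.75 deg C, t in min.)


logR0 = log10(t * exp((T - 100) / 14.75))
= log10(116 * exp((120 - 100) / 14.75))
= 2.6533

2.6533


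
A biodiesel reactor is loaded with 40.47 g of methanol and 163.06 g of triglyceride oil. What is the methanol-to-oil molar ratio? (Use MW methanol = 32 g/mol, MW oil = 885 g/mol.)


Molar ratio = n_MeOH / n_oil = (MeOH/32) / (oil/885) = (MeOH * 885) / (32 * oil)
= (40.47 * 885) / (32 * 163.06)
= 6.8640

6.8640


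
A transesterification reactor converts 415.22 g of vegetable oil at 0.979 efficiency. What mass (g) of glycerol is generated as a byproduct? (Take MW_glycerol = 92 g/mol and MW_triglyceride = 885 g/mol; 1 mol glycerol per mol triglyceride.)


glycerol = oil * conv * (92/885)
= 415.22 * 0.979 * 92 / 885
= 42.2577 g

42.2577 g


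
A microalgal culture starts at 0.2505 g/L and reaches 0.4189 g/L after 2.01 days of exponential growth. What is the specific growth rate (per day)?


mu = ln(X2/X1) / dt
= ln(0.4189/0.2505) / 2.01
= 0.2558 per day

0.2558 per day


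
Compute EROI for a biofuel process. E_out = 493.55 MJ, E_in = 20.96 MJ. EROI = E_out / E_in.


EROI = E_out / E_in
= 493.55 / 20.96
= 23.5472

23.5472


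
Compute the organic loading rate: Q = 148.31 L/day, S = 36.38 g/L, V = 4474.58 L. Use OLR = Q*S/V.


OLR = Q * S / V
= 148.31 * 36.38 / 4474.58
= 1.2058 g/L/day

1.2058 g/L/day


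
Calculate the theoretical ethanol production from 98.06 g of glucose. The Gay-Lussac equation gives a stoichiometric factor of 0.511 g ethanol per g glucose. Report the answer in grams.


Theoretical ethanol yield: m_EtOH = 0.511 * m_glucose
m_EtOH = 0.511 * 98.06 = 50.1087 g

50.1087 g


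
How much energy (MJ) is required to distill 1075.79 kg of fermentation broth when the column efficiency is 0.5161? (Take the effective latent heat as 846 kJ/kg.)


E = m * 846 / (eta * 1000)
= 1075.79 * 846 / (0.5161 * 1000)
= 1763.4535 MJ

1763.4535 MJ


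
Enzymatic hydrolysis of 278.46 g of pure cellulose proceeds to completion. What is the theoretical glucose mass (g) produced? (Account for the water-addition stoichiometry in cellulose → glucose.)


glucose = cellulose * 180/162
= 278.46 * 180/162
= 309.4000 g

309.4000 g


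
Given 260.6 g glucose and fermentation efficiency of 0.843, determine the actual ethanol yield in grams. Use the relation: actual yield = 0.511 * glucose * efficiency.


Actual ethanol: m = 0.511 * 260.6 * 0.843
m = 112.2594 g

112.2594 g


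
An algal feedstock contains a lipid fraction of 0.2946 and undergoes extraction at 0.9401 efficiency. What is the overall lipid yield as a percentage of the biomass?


Y = lipid_content * extraction_eff * 100
= 0.2946 * 0.9401 * 100
= 27.6953%

27.6953%


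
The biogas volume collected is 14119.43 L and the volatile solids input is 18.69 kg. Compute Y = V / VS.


Y = V / VS
= 14119.43 / 18.69
= 755.4537 L/kg VS

755.4537 L/kg VS


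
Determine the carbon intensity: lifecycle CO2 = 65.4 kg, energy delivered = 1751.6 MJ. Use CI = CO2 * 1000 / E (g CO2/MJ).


CI = CO2 * 1000 / E
= 65.4 * 1000 / 1751.6
= 37.3373 g CO2/MJ

37.3373 g CO2/MJ


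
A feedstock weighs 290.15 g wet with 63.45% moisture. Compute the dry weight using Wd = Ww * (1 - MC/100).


Wd = Ww * (1 - MC/100)
= 290.15 * (1 - 63.45/100)
= 106.0498 g

106.0498 g


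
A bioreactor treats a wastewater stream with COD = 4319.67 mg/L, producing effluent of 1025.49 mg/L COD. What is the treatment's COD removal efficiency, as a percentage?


eta = (COD_in - COD_out) / COD_in * 100
= (4319.67 - 1025.49) / 4319.67 * 100
= 76.2600%

76.2600%


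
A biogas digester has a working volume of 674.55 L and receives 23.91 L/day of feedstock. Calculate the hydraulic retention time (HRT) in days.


HRT = V / Q
= 674.55 / 23.91
= 28.2120 days

28.2120 days


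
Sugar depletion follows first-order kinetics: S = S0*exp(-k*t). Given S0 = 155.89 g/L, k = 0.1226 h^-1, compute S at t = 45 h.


S = S0 * exp(-k * t)
S = 155.89 * exp(-0.1226 * 45)
S = 0.6263 g/L

0.6263 g/L


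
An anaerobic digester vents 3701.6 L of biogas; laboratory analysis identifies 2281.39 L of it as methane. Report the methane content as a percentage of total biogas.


CH4% = V_CH4 / V_total * 100
= 2281.39 / 3701.6 * 100
= 61.6325%

61.6325%


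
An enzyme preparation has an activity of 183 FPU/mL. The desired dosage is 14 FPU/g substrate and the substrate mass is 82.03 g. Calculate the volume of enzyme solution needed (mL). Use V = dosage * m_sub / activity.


V = dosage * m_sub / activity
V = 14 * 82.03 / 183
V = 6.2755 mL

6.2755 mL


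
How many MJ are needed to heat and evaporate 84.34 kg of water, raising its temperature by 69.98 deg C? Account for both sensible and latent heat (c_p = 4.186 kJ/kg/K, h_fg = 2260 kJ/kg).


E = m_water * (4.186 * dT + 2260) / 1000
= 84.34 * (4.186 * 69.98 + 2260) / 1000
= 215.3146 MJ

215.3146 MJ


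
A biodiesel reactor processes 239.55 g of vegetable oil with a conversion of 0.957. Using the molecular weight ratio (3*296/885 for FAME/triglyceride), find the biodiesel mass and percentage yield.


m_FAME = oil * conv * (3 * 296 / 885) = oil * conv * (888/885)
= 239.55 * 0.957 * 888 / 885
= 230.0265 g
Y = m_FAME / oil * 100 = conv * (888/885) * 100
= 0.957 * 888 / 885 * 100
= 96.02%

230.0265 g FAME; Y = 96.02%


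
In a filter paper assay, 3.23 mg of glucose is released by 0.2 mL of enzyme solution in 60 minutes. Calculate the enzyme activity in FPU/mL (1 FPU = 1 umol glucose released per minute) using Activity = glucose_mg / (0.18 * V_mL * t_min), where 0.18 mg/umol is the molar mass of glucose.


Activity = glucose_mg / (0.18 mg/umol * V_mL * t_min)
= 3.23 / (0.18 * 0.2 * 60)
= 1.4954 FPU/mL

1.4954 FPU/mL


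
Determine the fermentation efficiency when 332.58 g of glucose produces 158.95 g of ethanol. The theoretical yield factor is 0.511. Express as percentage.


Fermentation efficiency = (actual / (0.511 * glucose)) * 100
= (158.95 / (0.511 * 332.58)) * 100
= 93.5284%

93.5284%


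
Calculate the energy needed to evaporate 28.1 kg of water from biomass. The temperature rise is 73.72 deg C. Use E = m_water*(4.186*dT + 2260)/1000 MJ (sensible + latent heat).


E = m_water * (4.186 * dT + 2260) / 1000
= 28.1 * (4.186 * 73.72 + 2260) / 1000
= 72.1774 MJ

72.1774 MJ


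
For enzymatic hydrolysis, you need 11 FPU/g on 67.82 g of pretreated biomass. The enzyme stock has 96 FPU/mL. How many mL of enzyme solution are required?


V = dosage * m_sub / activity
V = 11 * 67.82 / 96
V = 7.7710 mL

7.7710 mL


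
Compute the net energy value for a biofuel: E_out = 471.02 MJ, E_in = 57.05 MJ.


NEV = E_out - E_in
= 471.02 - 57.05
= 413.9700 MJ

413.9700 MJ


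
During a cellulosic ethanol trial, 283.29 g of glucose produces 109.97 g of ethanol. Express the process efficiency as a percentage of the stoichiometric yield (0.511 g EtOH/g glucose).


Fermentation efficiency = (actual / (0.511 * glucose)) * 100
= (109.97 / (0.511 * 283.29)) * 100
= 75.9665%

75.9665%


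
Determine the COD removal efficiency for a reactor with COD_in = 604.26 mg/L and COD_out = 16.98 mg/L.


eta = (COD_in - COD_out) / COD_in * 100
= (604.26 - 16.98) / 604.26 * 100
= 97.1900%

97.1900%


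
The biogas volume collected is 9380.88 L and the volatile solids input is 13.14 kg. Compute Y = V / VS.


Y = V / VS
= 9380.88 / 13.14
= 713.9178 L/kg VS

713.9178 L/kg VS


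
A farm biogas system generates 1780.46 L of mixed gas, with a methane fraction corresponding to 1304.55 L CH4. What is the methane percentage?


CH4% = V_CH4 / V_total * 100
= 1304.55 / 1780.46 * 100
= 73.2704%

73.2704%


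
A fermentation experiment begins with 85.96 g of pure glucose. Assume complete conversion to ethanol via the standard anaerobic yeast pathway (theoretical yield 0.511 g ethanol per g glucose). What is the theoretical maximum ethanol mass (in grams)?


Theoretical ethanol yield: m_EtOH = 0.511 * m_glucose
m_EtOH = 0.511 * 85.96 = 43.9256 g

43.9256 g


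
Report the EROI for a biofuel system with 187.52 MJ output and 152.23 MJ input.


EROI = E_out / E_in
= 187.52 / 152.23
= 1.2318

1.2318


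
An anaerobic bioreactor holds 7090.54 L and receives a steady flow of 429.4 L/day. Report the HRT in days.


HRT = V / Q
= 7090.54 / 429.4
= 16.5127 days

16.5127 days


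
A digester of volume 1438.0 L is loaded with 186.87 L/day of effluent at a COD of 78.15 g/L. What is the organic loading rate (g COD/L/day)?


OLR = Q * S / V
= 186.87 * 78.15 / 1438.0
= 10.1557 g/L/day

10.1557 g/L/day


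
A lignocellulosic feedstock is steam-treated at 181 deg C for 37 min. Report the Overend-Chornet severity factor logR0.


logR0 = log10(t * exp((T - 100) / 14.75))
= log10(37 * exp((181 - 100) / 14.75))
= 3.9531

3.9531


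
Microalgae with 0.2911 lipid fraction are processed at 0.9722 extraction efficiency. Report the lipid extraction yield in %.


Y = lipid_content * extraction_eff * 100
= 0.2911 * 0.9722 * 100
= 28.3007%

28.3007%


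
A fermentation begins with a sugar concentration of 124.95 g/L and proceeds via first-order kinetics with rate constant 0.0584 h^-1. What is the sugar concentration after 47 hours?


S = S0 * exp(-k * t)
S = 124.95 * exp(-0.0584 * 47)
S = 8.0294 g/L

8.0294 g/L


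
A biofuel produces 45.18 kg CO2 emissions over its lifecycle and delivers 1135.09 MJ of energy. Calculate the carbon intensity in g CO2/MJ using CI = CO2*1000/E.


CI = CO2 * 1000 / E
= 45.18 * 1000 / 1135.09
= 39.8030 g CO2/MJ

39.8030 g CO2/MJ


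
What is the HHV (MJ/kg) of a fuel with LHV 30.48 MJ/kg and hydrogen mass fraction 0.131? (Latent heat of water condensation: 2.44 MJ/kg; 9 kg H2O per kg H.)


HHV = LHV + H_frac * 9 * 2.44
= 30.48 + 0.131 * 9 * 2.44
= 33.3568 MJ/kg

33.3568 MJ/kg


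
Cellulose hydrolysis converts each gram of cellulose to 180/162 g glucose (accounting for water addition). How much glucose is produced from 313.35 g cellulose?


glucose = cellulose * 180/162
= 313.35 * 180/162
= 348.1667 g

348.1667 g


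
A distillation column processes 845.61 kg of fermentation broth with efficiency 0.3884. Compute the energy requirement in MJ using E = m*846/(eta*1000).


E = m * 846 / (eta * 1000)
= 845.61 * 846 / (0.3884 * 1000)
= 1841.8797 MJ

1841.8797 MJ


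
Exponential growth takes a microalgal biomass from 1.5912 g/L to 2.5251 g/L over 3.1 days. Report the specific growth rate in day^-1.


mu = ln(X2/X1) / dt
= ln(2.5251/1.5912) / 3.1
= 0.1490 per day

0.1490 per day


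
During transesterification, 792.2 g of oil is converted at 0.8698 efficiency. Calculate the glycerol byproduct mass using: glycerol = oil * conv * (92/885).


glycerol = oil * conv * (92/885)
= 792.2 * 0.8698 * 92 / 885
= 71.6306 g

71.6306 g


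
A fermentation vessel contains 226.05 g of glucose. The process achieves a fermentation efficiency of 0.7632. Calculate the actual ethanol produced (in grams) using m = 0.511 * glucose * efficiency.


Actual ethanol: m = 0.511 * 226.05 * 0.7632
m = 88.1584 g

88.1584 g


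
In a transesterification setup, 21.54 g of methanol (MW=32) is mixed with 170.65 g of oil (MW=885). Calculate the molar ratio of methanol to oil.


Molar ratio = n_MeOH / n_oil = (MeOH/32) / (oil/885) = (MeOH * 885) / (32 * oil)
= (21.54 * 885) / (32 * 170.65)
= 3.4909

3.4909


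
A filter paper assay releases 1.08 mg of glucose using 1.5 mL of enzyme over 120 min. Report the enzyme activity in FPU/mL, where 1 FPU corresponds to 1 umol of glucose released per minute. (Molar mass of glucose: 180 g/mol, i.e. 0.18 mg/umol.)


Activity = glucose_mg / (0.18 mg/umol * V_mL * t_min)
= 1.08 / (0.18 * 1.5 * 120)
= 0.0333 FPU/mL

0.0333 FPU/mL


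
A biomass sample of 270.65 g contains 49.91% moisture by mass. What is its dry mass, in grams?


Wd = Ww * (1 - MC/100)
= 270.65 * (1 - 49.91/100)
= 135.5686 g

135.5686 g


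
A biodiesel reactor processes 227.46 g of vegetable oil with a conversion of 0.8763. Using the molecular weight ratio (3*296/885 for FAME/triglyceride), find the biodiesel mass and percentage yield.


m_FAME = oil * conv * (3 * 296 / 885) = oil * conv * (888/885)
= 227.46 * 0.8763 * 888 / 885
= 199.9989 g
Y = m_FAME / oil * 100 = conv * (888/885) * 100
= 0.8763 * 888 / 885 * 100
= 87.93%

199.9989 g FAME; Y = 87.93%


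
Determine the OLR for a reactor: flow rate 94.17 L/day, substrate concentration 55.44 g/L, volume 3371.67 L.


OLR = Q * S / V
= 94.17 * 55.44 / 3371.67
= 1.5484 g/L/day

1.5484 g/L/day


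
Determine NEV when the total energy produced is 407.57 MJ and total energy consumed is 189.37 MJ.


NEV = E_out - E_in
= 407.57 - 189.37
= 218.2000 MJ

218.2000 MJ


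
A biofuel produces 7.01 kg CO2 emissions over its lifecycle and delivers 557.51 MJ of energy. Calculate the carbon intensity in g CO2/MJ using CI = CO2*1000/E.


CI = CO2 * 1000 / E
= 7.01 * 1000 / 557.51
= 12.5738 g CO2/MJ

12.5738 g CO2/MJ


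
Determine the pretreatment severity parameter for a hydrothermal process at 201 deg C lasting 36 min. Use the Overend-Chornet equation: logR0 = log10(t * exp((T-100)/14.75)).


logR0 = log10(t * exp((T - 100) / 14.75))
= log10(36 * exp((201 - 100) / 14.75))
= 4.5301

4.5301


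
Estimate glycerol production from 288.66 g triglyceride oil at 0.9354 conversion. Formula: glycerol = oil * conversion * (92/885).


glycerol = oil * conv * (92/885)
= 288.66 * 0.9354 * 92 / 885
= 28.0691 g

28.0691 g


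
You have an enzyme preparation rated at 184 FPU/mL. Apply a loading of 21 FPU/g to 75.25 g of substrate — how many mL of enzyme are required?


V = dosage * m_sub / activity
V = 21 * 75.25 / 184
V = 8.5883 mL

8.5883 mL


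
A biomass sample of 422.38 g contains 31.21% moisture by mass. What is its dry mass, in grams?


Wd = Ww * (1 - MC/100)
= 422.38 * (1 - 31.21/100)
= 290.5552 g

290.5552 g


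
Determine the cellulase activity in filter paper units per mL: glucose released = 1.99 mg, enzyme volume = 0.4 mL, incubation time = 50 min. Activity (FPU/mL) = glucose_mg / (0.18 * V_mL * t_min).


Activity = glucose_mg / (0.18 mg/umol * V_mL * t_min)
= 1.99 / (0.18 * 0.4 * 50)
= 0.5528 FPU/mL

0.5528 FPU/mL


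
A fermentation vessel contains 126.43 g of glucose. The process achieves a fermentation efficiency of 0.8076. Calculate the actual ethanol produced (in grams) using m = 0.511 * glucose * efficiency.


Actual ethanol: m = 0.511 * 126.43 * 0.8076
m = 52.1756 g

52.1756 g


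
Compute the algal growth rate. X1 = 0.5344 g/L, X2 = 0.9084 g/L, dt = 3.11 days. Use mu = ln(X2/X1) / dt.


mu = ln(X2/X1) / dt
= ln(0.9084/0.5344) / 3.11
= 0.1706 per day

0.1706 per day


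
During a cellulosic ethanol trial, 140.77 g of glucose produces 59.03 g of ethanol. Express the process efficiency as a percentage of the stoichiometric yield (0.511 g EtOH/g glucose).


Fermentation efficiency = (actual / (0.511 * glucose)) * 100
= (59.03 / (0.511 * 140.77)) * 100
= 82.0619%

82.0619%


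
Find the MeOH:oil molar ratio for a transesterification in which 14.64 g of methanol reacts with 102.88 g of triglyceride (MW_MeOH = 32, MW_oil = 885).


Molar ratio = n_MeOH / n_oil = (MeOH/32) / (oil/885) = (MeOH * 885) / (32 * oil)
= (14.64 * 885) / (32 * 102.88)
= 3.9355

3.9355


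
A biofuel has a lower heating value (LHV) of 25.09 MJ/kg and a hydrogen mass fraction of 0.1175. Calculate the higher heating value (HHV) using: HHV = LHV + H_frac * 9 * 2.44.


HHV = LHV + H_frac * 9 * 2.44
= 25.09 + 0.1175 * 9 * 2.44
= 27.6703 MJ/kg

27.6703 MJ/kg


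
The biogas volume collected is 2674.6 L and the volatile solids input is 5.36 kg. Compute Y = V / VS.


Y = V / VS
= 2674.6 / 5.36
= 498.9925 L/kg VS

498.9925 L/kg VS


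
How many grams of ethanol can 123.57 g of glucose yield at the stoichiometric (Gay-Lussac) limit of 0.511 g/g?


Theoretical ethanol yield: m_EtOH = 0.511 * m_glucose
m_EtOH = 0.511 * 123.57 = 63.1443 g

63.1443 g


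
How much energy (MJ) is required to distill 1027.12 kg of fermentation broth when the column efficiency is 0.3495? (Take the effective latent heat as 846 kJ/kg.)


E = m * 846 / (eta * 1000)
= 1027.12 * 846 / (0.3495 * 1000)
= 2486.2476 MJ

2486.2476 MJ


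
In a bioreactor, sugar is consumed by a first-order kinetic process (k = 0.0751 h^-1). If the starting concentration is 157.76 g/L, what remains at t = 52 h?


S = S0 * exp(-k * t)
S = 157.76 * exp(-0.0751 * 52)
S = 3.1768 g/L

3.1768 g/L


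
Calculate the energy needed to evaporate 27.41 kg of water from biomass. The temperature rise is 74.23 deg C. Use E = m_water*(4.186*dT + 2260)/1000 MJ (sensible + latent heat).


E = m_water * (4.186 * dT + 2260) / 1000
= 27.41 * (4.186 * 74.23 + 2260) / 1000
= 70.4636 MJ

70.4636 MJ


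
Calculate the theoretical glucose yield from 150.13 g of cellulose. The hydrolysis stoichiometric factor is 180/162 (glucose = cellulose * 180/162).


glucose = cellulose * 180/162
= 150.13 * 180/162
= 166.8111 g

166.8111 g


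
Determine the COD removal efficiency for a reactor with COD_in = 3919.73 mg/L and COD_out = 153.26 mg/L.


eta = (COD_in - COD_out) / COD_in * 100
= (3919.73 - 153.26) / 3919.73 * 100
= 96.0900%

96.0900%


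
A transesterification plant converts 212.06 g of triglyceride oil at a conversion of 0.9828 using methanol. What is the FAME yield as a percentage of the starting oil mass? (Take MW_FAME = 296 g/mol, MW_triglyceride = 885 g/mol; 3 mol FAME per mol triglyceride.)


m_FAME = oil * conv * (3 * 296 / 885) = oil * conv * (888/885)
= 212.06 * 0.9828 * 888 / 885
= 209.1191 g
Y = m_FAME / oil * 100 = conv * (888/885) * 100
= 0.9828 * 888 / 885 * 100
= 98.61%

98.61%


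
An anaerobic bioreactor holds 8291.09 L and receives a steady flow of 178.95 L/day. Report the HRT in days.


HRT = V / Q
= 8291.09 / 178.95
= 46.3319 days

46.3319 days


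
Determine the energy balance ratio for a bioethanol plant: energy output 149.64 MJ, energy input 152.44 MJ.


EROI = E_out / E_in
= 149.64 / 152.44
= 0.9816

0.9816


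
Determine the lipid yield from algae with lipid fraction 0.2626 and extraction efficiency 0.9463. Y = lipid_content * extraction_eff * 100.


Y = lipid_content * extraction_eff * 100
= 0.2626 * 0.9463 * 100
= 24.8498%

24.8498%


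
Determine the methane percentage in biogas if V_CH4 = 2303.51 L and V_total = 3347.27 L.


CH4% = V_CH4 / V_total * 100
= 2303.51 / 3347.27 * 100
= 68.8176%

68.8176%


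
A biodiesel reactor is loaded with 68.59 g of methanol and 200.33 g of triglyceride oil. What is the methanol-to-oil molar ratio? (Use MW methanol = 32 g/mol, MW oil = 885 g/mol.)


Molar ratio = n_MeOH / n_oil = (MeOH/32) / (oil/885) = (MeOH * 885) / (32 * oil)
= (68.59 * 885) / (32 * 200.33)
= 9.4691

9.4691


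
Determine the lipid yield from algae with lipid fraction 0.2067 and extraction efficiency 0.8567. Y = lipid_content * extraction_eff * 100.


Y = lipid_content * extraction_eff * 100
= 0.2067 * 0.8567 * 100
= 17.7080%

17.7080%


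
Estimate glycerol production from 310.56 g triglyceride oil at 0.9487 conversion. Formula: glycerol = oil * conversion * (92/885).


glycerol = oil * conv * (92/885)
= 310.56 * 0.9487 * 92 / 885
= 30.6280 g

30.6280 g


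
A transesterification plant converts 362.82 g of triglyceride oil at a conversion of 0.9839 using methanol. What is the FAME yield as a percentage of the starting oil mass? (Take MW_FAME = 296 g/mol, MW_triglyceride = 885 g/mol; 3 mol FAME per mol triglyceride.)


m_FAME = oil * conv * (3 * 296 / 885) = oil * conv * (888/885)
= 362.82 * 0.9839 * 888 / 885
= 358.1887 g
Y = m_FAME / oil * 100 = conv * (888/885) * 100
= 0.9839 * 888 / 885 * 100
= 98.72%

98.72%


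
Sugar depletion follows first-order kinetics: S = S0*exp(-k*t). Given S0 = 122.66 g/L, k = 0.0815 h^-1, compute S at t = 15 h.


S = S0 * exp(-k * t)
S = 122.66 * exp(-0.0815 * 15)
S = 36.1225 g/L

36.1225 g/L


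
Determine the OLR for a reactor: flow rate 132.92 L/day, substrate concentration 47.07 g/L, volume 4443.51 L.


OLR = Q * S / V
= 132.92 * 47.07 / 4443.51
= 1.4080 g/L/day

1.4080 g/L/day


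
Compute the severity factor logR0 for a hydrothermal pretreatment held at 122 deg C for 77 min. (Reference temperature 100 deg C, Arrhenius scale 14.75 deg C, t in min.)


logR0 = log10(t * exp((T - 100) / 14.75))
= log10(77 * exp((122 - 100) / 14.75))
= 2.5343

2.5343


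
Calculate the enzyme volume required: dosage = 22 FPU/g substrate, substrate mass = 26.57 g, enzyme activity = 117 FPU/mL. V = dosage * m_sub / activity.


V = dosage * m_sub / activity
V = 22 * 26.57 / 117
V = 4.9961 mL

4.9961 mL


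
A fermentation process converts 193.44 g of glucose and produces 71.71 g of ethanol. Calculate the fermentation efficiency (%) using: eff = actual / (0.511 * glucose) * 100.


Fermentation efficiency = (actual / (0.511 * glucose)) * 100
= (71.71 / (0.511 * 193.44)) * 100
= 72.5458%

72.5458%


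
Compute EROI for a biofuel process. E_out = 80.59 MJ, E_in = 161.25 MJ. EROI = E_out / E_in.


EROI = E_out / E_in
= 80.59 / 161.25
= 0.4998

0.4998


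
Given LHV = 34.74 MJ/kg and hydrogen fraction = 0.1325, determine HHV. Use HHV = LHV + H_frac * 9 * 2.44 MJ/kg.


HHV = LHV + H_frac * 9 * 2.44
= 34.74 + 0.1325 * 9 * 2.44
= 37.6497 MJ/kg

37.6497 MJ/kg


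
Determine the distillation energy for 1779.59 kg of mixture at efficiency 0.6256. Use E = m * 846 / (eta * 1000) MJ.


E = m * 846 / (eta * 1000)
= 1779.59 * 846 / (0.6256 * 1000)
= 2406.5427 MJ

2406.5427 MJ
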